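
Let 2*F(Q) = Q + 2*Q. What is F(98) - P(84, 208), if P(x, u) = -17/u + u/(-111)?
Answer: 3439087/23088 ≈ 148.96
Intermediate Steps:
F(Q) = 3*Q/2 (F(Q) = (Q + 2*Q)/2 = (3*Q)/2 = 3*Q/2)
P(x, u) = -17/u - u/111 (P(x, u) = -17/u + u*(-1/111) = -17/u - u/111)
F(98) - P(84, 208) = (3/2)*98 - (-17/208 - 1/111*208) = 147 - (-17*1/208 - 208/111) = 147 - (-17/208 - 208/111) = 147 - 1*(-45151/23088) = 147 + 45151/23088 = 3439087/23088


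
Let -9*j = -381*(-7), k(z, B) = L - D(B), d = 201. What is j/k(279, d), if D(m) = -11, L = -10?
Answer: -889/3 ≈ -296.33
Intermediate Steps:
k(z, B) = 1 (k(z, B) = -10 - 1*(-11) = -10 + 11 = 1)
j = -889/3 (j = -(-127)*(-7)/3 = -⅑*2667 = -889/3 ≈ -296.33)
j/k(279, d) = -889/3/1 = -889/3*1 = -889/3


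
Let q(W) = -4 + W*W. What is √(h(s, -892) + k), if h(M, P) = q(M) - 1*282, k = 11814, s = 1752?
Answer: 2*√770258 ≈ 1755.3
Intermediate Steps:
q(W) = -4 + W²
h(M, P) = -286 + M² (h(M, P) = (-4 + M²) - 1*282 = (-4 + M²) - 282 = -286 + M²)
√(h(s, -892) + k) = √((-286 + 1752²) + 11814) = √((-286 + 3069504) + 11814) = √(3069218 + 11814) = √3081032 = 2*√770258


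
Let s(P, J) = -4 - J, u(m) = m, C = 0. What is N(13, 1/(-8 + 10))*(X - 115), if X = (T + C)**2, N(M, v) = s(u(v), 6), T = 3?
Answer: 1060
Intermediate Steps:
N(M, v) = -10 (N(M, v) = -4 - 1*6 = -4 - 6 = -10)
X = 9 (X = (3 + 0)**2 = 3**2 = 9)
N(13, 1/(-8 + 10))*(X - 115) = -10*(9 - 115) = -10*(-106) = 1060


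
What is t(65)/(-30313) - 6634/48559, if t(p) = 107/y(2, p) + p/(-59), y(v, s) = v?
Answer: -24029620453/173692338106 ≈ -0.13835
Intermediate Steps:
t(p) = 107/2 - p/59 (t(p) = 107/2 + p/(-59) = 107*(½) + p*(-1/59) = 107/2 - p/59)
t(65)/(-30313) - 6634/48559 = (107/2 - 1/59*65)/(-30313) - 6634/48559 = (107/2 - 65/59)*(-1/30313) - 6634*1/48559 = (6183/118)*(-1/30313) - 6634/48559 = -6183/3576934 - 6634/48559 = -24029620453/173692338106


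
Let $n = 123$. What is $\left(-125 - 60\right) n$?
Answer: $-22755$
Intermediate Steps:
$\left(-125 - 60\right) n = \left(-125 - 60\right) 123 = \left(-185\right) 123 = -22755$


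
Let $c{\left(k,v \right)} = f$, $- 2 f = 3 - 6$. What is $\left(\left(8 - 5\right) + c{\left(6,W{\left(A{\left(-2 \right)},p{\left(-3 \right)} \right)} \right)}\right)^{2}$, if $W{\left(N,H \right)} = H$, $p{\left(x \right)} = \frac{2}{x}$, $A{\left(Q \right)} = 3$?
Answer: $\frac{81}{4} \approx 20.25$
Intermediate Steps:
$f = \frac{3}{2}$ ($f = - \frac{3 - 6}{2} = \left(- \frac{1}{2}\right) \left(-3\right) = \frac{3}{2} \approx 1.5$)
$c{\left(k,v \right)} = \frac{3}{2}$
$\left(\left(8 - 5\right) + c{\left(6,W{\left(A{\left(-2 \right)},p{\left(-3 \right)} \right)} \right)}\right)^{2} = \left(\left(8 - 5\right) + \frac{3}{2}\right)^{2} = \left(3 + \frac{3}{2}\right)^{2} = \left(\frac{9}{2}\right)^{2} = \frac{81}{4}$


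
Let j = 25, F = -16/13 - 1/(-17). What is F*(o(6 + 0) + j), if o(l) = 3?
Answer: -7252/221 ≈ -32.814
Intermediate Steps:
F = -259/221 (F = -16*1/13 - 1*(-1/17) = -16/13 + 1/17 = -259/221 ≈ -1.1719)
F*(o(6 + 0) + j) = -259*(3 + 25)/221 = -259/221*28 = -7252/221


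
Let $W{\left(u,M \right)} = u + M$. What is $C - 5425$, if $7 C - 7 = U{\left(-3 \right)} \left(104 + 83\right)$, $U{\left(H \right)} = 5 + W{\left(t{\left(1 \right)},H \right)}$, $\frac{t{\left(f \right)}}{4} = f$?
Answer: $- \frac{36846}{7} \approx -5263.7$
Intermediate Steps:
$t{\left(f \right)} = 4 f$
$W{\left(u,M \right)} = M + u$
$U{\left(H \right)} = 9 + H$ ($U{\left(H \right)} = 5 + \left(H + 4 \cdot 1\right) = 5 + \left(H + 4\right) = 5 + \left(4 + H\right) = 9 + H$)
$C = \frac{1129}{7}$ ($C = 1 + \frac{\left(9 - 3\right) \left(104 + 83\right)}{7} = 1 + \frac{6 \cdot 187}{7} = 1 + \frac{1}{7} \cdot 1122 = 1 + \frac{1122}{7} = \frac{1129}{7} \approx 161.29$)
$C - 5425 = \frac{1129}{7} - 5425 = - \frac{36846}{7}$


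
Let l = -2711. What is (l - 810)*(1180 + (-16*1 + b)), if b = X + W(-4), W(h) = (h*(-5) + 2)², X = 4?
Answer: -5816692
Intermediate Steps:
W(h) = (2 - 5*h)² (W(h) = (-5*h + 2)² = (2 - 5*h)²)
b = 488 (b = 4 + (-2 + 5*(-4))² = 4 + (-2 - 20)² = 4 + (-22)² = 4 + 484 = 488)
(l - 810)*(1180 + (-16*1 + b)) = (-2711 - 810)*(1180 + (-16*1 + 488)) = -3521*(1180 + (-16 + 488)) = -3521*(1180 + 472) = -3521*1652 = -5816692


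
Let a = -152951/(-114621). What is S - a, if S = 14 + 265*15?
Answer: 457070218/114621 ≈ 3987.7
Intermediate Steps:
S = 3989 (S = 14 + 3975 = 3989)
a = 152951/114621 (a = -152951*(-1/114621) = 152951/114621 ≈ 1.3344)
S - a = 3989 - 1*152951/114621 = 3989 - 152951/114621 = 457070218/114621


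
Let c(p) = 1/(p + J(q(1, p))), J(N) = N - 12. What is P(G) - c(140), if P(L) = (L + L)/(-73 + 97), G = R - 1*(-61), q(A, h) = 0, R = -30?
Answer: 989/384 ≈ 2.5755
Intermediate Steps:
J(N) = -12 + N
c(p) = 1/(-12 + p) (c(p) = 1/(p + (-12 + 0)) = 1/(p - 12) = 1/(-12 + p))
G = 31 (G = -30 - 1*(-61) = -30 + 61 = 31)
P(L) = L/12 (P(L) = (2*L)/24 = (2*L)*(1/24) = L/12)
P(G) - c(140) = (1/12)*31 - 1/(-12 + 140) = 31/12 - 1/128 = 989/384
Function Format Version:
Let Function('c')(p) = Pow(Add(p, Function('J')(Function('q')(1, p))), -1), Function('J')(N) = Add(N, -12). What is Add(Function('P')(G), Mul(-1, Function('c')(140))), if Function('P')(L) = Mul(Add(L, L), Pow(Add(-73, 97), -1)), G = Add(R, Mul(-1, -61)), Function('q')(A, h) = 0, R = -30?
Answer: Rational(989, 384) ≈ 2.5755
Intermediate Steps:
Function('J')(N) = Add(-12, N)
Function('c')(p) = Pow(Add(-12, p), -1) (Function('c')(p) = Pow(Add(p, Add(-12, 0)), -1) = Pow(Add(p, -12), -1) = Pow(Add(-12, p), -1))
G = 31 (G = Add(-30, Mul(-1, -61)) = Add(-30, 61) = 31)
Function('P')(L) = Mul(Rational(1, 12), L) (Function('P')(L) = Mul(Mul(2, L), Pow(24, -1)) = Mul(Mul(2, L), Rational(1, 24)) = Mul(Rational(1, 12), L))
Add(Function('P')(G), Mul(-1, Function('c')(140))) = Add(Mul(Rational(1, 12), 31), Mul(-1, Pow(Add(-12, 140), -1))) = Add(Rational(31, 12), Mul(-1, Pow(128, -1))) = Add(Rational(31, 12), Mul(-1, Rational(1, 128))) = Add(Rational(31, 12), Rational(-1, 128)) = Rational(989, 384)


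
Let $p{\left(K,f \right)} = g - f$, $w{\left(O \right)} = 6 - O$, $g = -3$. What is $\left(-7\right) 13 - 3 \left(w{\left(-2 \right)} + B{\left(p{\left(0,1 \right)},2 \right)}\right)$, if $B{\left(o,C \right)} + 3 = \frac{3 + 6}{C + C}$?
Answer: $- \frac{451}{4} \approx -112.75$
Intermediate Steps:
$p{\left(K,f \right)} = -3 - f$
$B{\left(o,C \right)} = -3 + \frac{9}{2 C}$ ($B{\left(o,C \right)} = -3 + \frac{3 + 6}{C + C} = -3 + \frac{9}{2 C}$)
$\left(-7\right) 13 - 3 \left(w{\left(-2 \right)} + B{\left(p{\left(0,1 \right)},2 \right)}\right) = \left(-7\right) 13 - 3 \left(\left(6 - -2\right) - \left(3 - \frac{9}{2 \cdot 2}\right)\right) = -91 - 3 \left(\left(6 + 2\right) + \left(-3 + \frac{9}{2} \cdot \frac{1}{2}\right)\right) = -91 - 3 \left(8 + \left(-3 + \frac{9}{4}\right)\right) = -91 - 3 \left(8 - \frac{3}{4}\right) = -91 - \frac{87}{4} = - \frac{451}{4}$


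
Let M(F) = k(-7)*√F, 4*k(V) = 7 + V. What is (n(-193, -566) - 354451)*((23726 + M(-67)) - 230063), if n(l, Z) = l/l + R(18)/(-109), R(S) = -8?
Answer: 73136134506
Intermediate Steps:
k(V) = 7/4 + V/4 (k(V) = (7 + V)/4 = 7/4 + V/4)
M(F) = 0 (M(F) = (7/4 + (¼)*(-7))*√F = (7/4 - 7/4)*√F = 0*√F = 0)
n(l, Z) = 117/109 (n(l, Z) = l/l - 8/(-109) = 1 - 8*(-1/109) = 1 + 8/109 = 117/109)
(n(-193, -566) - 354451)*((23726 + M(-67)) - 230063) = (117/109 - 354451)*((23726 + 0) - 230063) = -38635042*(23726 - 230063)/109 = -38635042/109*(-206337) = 73136134506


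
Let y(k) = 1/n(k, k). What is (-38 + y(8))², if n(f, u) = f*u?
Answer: 5909761/4096 ≈ 1442.8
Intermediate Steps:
y(k) = k⁻² (y(k) = 1/(k*k) = 1/(k²) = k⁻²)
(-38 + y(8))² = (-38 + 8⁻²)² = (-38 + 1/64)² = (-2431/64)² = 5909761/4096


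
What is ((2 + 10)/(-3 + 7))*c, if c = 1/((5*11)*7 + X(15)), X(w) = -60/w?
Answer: 1/127 ≈ 0.0078740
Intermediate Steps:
c = 1/381 (c = 1/((5*11)*7 - 60/15) = 1/(55*7 - 60*1/15) = 1/(385 - 4) = 1/381 ≈ 0.0026247)
((2 + 10)/(-3 + 7))*c = ((2 + 10)/(-3 + 7))*(1/381) = (12/4)*(1/381) = (12*(¼))*(1/381) = 3*(1/381) = 1/127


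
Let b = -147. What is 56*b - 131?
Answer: -8363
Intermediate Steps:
56*b - 131 = 56*(-147) - 131 = -8232 - 131 = -8363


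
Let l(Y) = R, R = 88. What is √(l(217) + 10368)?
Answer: 2*√2614 ≈ 102.25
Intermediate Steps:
l(Y) = 88
√(l(217) + 10368) = √(88 + 10368) = √10456 = 2*√2614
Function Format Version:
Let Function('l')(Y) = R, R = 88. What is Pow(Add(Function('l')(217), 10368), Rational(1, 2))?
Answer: Mul(2, Pow(2614, Rational(1, 2))) ≈ 102.25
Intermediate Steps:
Function('l')(Y) = 88
Pow(Add(Function('l')(217), 10368), Rational(1, 2)) = Pow(Add(88, 10368), Rational(1, 2)) = Pow(10456, Rational(1, 2)) = Mul(2, Pow(2614, Rational(1, 2)))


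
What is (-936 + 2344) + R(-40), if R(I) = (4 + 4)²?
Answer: 1472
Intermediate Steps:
R(I) = 64 (R(I) = 8² = 64)
(-936 + 2344) + R(-40) = (-936 + 2344) + 64 = 1408 + 64 = 1472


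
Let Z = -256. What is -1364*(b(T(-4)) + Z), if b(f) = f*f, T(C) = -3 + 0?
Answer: 336908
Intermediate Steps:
T(C) = -3
b(f) = f²
-1364*(b(T(-4)) + Z) = -1364*((-3)² - 256) = -1364*(9 - 256) = -1364*(-247) = 336908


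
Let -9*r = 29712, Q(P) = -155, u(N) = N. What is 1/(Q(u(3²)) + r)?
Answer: -3/10369 ≈ -0.00028932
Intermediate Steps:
r = -9904/3 (r = -⅑*29712 = -9904/3 ≈ -3301.3)
1/(Q(u(3²)) + r) = 1/(-155 - 9904/3) = 1/(-10369/3) = -3/10369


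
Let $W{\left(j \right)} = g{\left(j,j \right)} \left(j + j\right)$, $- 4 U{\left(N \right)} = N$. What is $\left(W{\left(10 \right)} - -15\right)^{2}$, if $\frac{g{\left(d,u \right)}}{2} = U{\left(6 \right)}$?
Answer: $2025$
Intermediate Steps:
$U{\left(N \right)} = - \frac{N}{4}$
$g{\left(d,u \right)} = -3$ ($g{\left(d,u \right)} = 2 \left(\left(- \frac{1}{4}\right) 6\right) = 2 \left(- \frac{3}{2}\right) = -3$)
$W{\left(j \right)} = - 6 j$ ($W{\left(j \right)} = - 3 \left(j + j\right) = - 3 \cdot 2 j = - 6 j$)
$\left(W{\left(10 \right)} - -15\right)^{2} = \left(\left(-6\right) 10 - -15\right)^{2} = \left(-60 + 15\right)^{2} = \left(-45\right)^{2} = 2025$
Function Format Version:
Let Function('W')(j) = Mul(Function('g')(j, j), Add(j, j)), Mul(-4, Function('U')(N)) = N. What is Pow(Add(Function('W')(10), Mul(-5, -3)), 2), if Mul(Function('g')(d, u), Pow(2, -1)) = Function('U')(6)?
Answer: 2025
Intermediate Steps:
Function('U')(N) = Mul(Rational(-1, 4), N)
Function('g')(d, u) = -3 (Function('g')(d, u) = Mul(2, Mul(Rational(-1, 4), 6)) = Mul(2, Rational(-3, 2)) = -3)
Function('W')(j) = Mul(-6, j) (Function('W')(j) = Mul(-3, Add(j, j)) = Mul(-3, Mul(2, j)) = Mul(-6, j))
Pow(Add(Function('W')(10), Mul(-5, -3)), 2) = Pow(Add(Mul(-6, 10), Mul(-5, -3)), 2) = Pow(Add(-60, 15), 2) = Pow(-45, 2) = 2025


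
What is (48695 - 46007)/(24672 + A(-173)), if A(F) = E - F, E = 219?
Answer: 336/3133 ≈ 0.10725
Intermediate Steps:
A(F) = 219 - F
(48695 - 46007)/(24672 + A(-173)) = (48695 - 46007)/(24672 + (219 - 1*(-173))) = 2688/(24672 + (219 + 173)) = 2688/(24672 + 392) = 2688/25064 = 2688*(1/25064) = 336/3133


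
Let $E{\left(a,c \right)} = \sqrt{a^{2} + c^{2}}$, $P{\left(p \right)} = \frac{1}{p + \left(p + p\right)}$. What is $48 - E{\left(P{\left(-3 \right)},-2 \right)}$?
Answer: $48 - \frac{5 \sqrt{13}}{9} \approx 45.997$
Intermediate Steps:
$P{\left(p \right)} = \frac{1}{3 p}$ ($P{\left(p \right)} = \frac{1}{p + 2 p} = \frac{1}{3 p}$)
$48 - E{\left(P{\left(-3 \right)},-2 \right)} = 48 - \sqrt{\left(\frac{1}{3 \left(-3\right)}\right)^{2} + \left(-2\right)^{2}} = 48 - \sqrt{\left(\frac{1}{3} \left(- \frac{1}{3}\right)\right)^{2} + 4} = 48 - \sqrt{\left(- \frac{1}{9}\right)^{2} + 4} = 48 - \sqrt{\frac{1}{81} + 4} = 48 - \sqrt{\frac{325}{81}} = 48 - \frac{5 \sqrt{13}}{9}$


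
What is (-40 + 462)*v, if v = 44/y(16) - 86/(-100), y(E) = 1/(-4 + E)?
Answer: 5579473/25 ≈ 2.2318e+5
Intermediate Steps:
v = 26443/50 (v = 44/(1/(-4 + 16)) - 86/(-100) = 44/(1/12) - 86*(-1/100) = 44/(1/12) + 43/50 = 44*12 + 43/50 = 528 + 43/50 = 26443/50 ≈ 528.86)
(-40 + 462)*v = (-40 + 462)*(26443/50) = 422*(26443/50) = 5579473/25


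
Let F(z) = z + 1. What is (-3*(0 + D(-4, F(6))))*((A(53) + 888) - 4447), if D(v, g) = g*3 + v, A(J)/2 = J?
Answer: 176103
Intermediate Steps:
A(J) = 2*J
F(z) = 1 + z
D(v, g) = v + 3*g (D(v, g) = 3*g + v = v + 3*g)
(-3*(0 + D(-4, F(6))))*((A(53) + 888) - 4447) = (-3*(0 + (-4 + 3*(1 + 6))))*((2*53 + 888) - 4447) = (-3*(0 + (-4 + 3*7)))*((106 + 888) - 4447) = (-3*(0 + (-4 + 21)))*(994 - 4447) = -3*(0 + 17)*(-3453) = -3*17*(-3453) = -51*(-3453) = 176103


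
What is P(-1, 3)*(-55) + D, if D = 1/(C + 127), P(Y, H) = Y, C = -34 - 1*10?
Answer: 4566/83 ≈ 55.012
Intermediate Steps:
C = -44 (C = -34 - 10 = -44)
D = 1/83 (D = 1/(-44 + 127) = 1/83 ≈ 0.012048)
P(-1, 3)*(-55) + D = -1*(-55) + 1/83 = 55 + 1/83 = 4566/83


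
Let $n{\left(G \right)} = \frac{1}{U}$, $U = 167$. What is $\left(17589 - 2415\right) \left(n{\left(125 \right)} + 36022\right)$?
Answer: $\frac{91281852450}{167} \approx 5.466 \cdot 10^{8}$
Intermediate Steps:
$n{\left(G \right)} = \frac{1}{167}$
$\left(17589 - 2415\right) \left(n{\left(125 \right)} + 36022\right) = \left(17589 - 2415\right) \left(\frac{1}{167} + 36022\right) = 15174 \cdot \frac{6015675}{167} = \frac{91281852450}{167}$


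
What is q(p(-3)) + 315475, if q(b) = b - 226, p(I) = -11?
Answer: 315238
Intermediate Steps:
q(b) = -226 + b
q(p(-3)) + 315475 = (-226 - 11) + 315475 = -237 + 315475 = 315238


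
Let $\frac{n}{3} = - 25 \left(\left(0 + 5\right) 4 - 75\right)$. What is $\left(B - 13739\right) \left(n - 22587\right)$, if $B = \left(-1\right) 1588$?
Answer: $282967074$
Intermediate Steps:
$B = -1588$
$n = 4125$ ($n = 3 \left(- 25 \left(\left(0 + 5\right) 4 - 75\right)\right) = 3 \left(- 25 \left(5 \cdot 4 - 75\right)\right) = 3 \left(- 25 \left(20 - 75\right)\right) = 3 \left(\left(-25\right) \left(-55\right)\right) = 3 \cdot 1375 = 4125$)
$\left(B - 13739\right) \left(n - 22587\right) = \left(-1588 - 13739\right) \left(4125 - 22587\right) = \left(-15327\right) \left(-18462\right) = 282967074$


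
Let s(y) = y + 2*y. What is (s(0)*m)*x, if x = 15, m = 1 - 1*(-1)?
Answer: 0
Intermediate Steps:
s(y) = 3*y
m = 2 (m = 1 + 1 = 2)
(s(0)*m)*x = ((3*0)*2)*15 = (0*2)*15 = 0*15 = 0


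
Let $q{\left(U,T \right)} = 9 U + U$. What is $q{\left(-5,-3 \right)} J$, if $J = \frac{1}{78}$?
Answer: $- \frac{25}{39} \approx -0.64103$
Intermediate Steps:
$J = \frac{1}{78} \approx 0.012821$
$q{\left(U,T \right)} = 10 U$
$q{\left(-5,-3 \right)} J = 10 \left(-5\right) \frac{1}{78} = \left(-50\right) \frac{1}{78} = - \frac{25}{39}$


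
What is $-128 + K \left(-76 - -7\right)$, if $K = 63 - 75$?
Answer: $700$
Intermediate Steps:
$K = -12$ ($K = 63 - 75 = -12$)
$-128 + K \left(-76 - -7\right) = -128 - 12 \left(-76 - -7\right) = -128 - 12 \left(-76 + 7\right) = -128 - -828 = -128 + 828 = 700$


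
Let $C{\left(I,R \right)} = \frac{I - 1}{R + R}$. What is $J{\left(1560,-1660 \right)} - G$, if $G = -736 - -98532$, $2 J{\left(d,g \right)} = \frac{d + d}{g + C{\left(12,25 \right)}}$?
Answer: $- \frac{2705356748}{27663} \approx -97797.0$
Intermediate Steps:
$C{\left(I,R \right)} = \frac{-1 + I}{2 R}$
$J{\left(d,g \right)} = \frac{d}{\frac{11}{50} + g}$ ($J{\left(d,g \right)} = \frac{\left(d + d\right) \frac{1}{g + \frac{-1 + 12}{2 \cdot 25}}}{2} = \frac{2 d \frac{1}{g + \frac{1}{2} \cdot \frac{1}{25} \cdot 11}}{2} = \frac{2 d \frac{1}{g + \frac{11}{50}}}{2} = \frac{2 d \frac{1}{\frac{11}{50} + g}}{2} = \frac{d}{\frac{11}{50} + g}$)
$G = 97796$ ($G = -736 + 98532 = 97796$)
$J{\left(1560,-1660 \right)} - G = 50 \cdot 1560 \frac{1}{11 + 50 \left(-1660\right)} - 97796 = 50 \cdot 1560 \frac{1}{11 - 83000} - 97796 = 50 \cdot 1560 \frac{1}{-82989} - 97796 = 50 \cdot 1560 \left(- \frac{1}{82989}\right) - 97796 = - \frac{26000}{27663} - 97796 = - \frac{2705356748}{27663}$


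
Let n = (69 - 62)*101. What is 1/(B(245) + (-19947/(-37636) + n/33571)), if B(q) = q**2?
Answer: 1263478156/75840972563289 ≈ 1.6660e-5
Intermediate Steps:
n = 707 (n = 7*101 = 707)
1/(B(245) + (-19947/(-37636) + n/33571)) = 1/(245**2 + (-19947/(-37636) + 707/33571)) = 1/(60025 + (-19947*(-1/37636) + 707*(1/33571))) = 1/(60025 + (19947/37636 + 707/33571)) = 1/(60025 + 696249389/1263478156) = 1/(75840972563289/1263478156) = 1263478156/75840972563289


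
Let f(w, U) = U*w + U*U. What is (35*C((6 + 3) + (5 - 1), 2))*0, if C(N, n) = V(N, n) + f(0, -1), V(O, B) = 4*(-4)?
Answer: 0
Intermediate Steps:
V(O, B) = -16
f(w, U) = U² + U*w (f(w, U) = U*w + U² = U² + U*w)
C(N, n) = -15 (C(N, n) = -16 - (-1 + 0) = -16 - 1*(-1) = -16 + 1 = -15)
(35*C((6 + 3) + (5 - 1), 2))*0 = (35*(-15))*0 = -525*0 = 0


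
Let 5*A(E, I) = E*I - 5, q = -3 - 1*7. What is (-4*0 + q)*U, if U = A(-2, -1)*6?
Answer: 36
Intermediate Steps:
q = -10 (q = -3 - 7 = -10)
A(E, I) = -1 + E*I/5 (A(E, I) = (E*I - 5)/5 = (-5 + E*I)/5 = -1 + E*I/5)
U = -18/5 (U = (-1 + (⅕)*(-2)*(-1))*6 = (-1 + ⅖)*6 = -⅗*6 = -18/5 ≈ -3.6000)
(-4*0 + q)*U = (-4*0 - 10)*(-18/5) = (0 - 10)*(-18/5) = -10*(-18/5) = 36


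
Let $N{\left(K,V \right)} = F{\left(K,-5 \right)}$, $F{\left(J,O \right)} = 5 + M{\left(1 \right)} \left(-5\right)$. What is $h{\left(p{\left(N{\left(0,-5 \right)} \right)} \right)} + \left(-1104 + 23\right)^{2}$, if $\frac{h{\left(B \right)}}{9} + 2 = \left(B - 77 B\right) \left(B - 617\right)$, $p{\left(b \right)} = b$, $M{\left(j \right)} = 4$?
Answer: $-5315777$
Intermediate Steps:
$F{\left(J,O \right)} = -15$ ($F{\left(J,O \right)} = 5 + 4 \left(-5\right) = 5 - 20 = -15$)
$N{\left(K,V \right)} = -15$
$h{\left(B \right)} = -18 - 684 B \left(-617 + B\right)$ ($h{\left(B \right)} = -18 + 9 \left(B - 77 B\right) \left(B - 617\right) = -18 + 9 - 76 B \left(-617 + B\right) = -18 + 9 \left(- 76 B \left(-617 + B\right)\right) = -18 - 684 B \left(-617 + B\right)$)
$h{\left(p{\left(N{\left(0,-5 \right)} \right)} \right)} + \left(-1104 + 23\right)^{2} = \left(-18 - 684 \left(-15\right)^{2} + 422028 \left(-15\right)\right) + \left(-1104 + 23\right)^{2} = \left(-18 - 153900 - 6330420\right) + \left(-1081\right)^{2} = \left(-18 - 153900 - 6330420\right) + 1168561 = -6484338 + 1168561 = -5315777$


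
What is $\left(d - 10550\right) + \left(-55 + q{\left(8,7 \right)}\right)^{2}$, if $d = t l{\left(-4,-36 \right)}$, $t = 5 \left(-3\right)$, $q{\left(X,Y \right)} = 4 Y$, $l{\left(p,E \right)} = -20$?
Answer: $-9521$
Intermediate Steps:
$t = -15$
$d = 300$ ($d = \left(-15\right) \left(-20\right) = 300$)
$\left(d - 10550\right) + \left(-55 + q{\left(8,7 \right)}\right)^{2} = \left(300 - 10550\right) + \left(-55 + 4 \cdot 7\right)^{2} = -10250 + \left(-55 + 28\right)^{2} = -10250 + \left(-27\right)^{2} = -10250 + 729 = -9521$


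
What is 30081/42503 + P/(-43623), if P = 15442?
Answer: 655892137/1854108369 ≈ 0.35375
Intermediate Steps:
30081/42503 + P/(-43623) = 30081/42503 + 15442/(-43623) = 30081*(1/42503) + 15442*(-1/43623) = 30081/42503 - 15442/43623 = 655892137/1854108369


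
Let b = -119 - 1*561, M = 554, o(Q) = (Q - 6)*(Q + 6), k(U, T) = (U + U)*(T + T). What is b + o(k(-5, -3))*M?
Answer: 1973776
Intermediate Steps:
k(U, T) = 4*T*U (k(U, T) = (2*U)*(2*T) = 4*T*U)
o(Q) = (-6 + Q)*(6 + Q)
b = -680 (b = -119 - 561 = -680)
b + o(k(-5, -3))*M = -680 + (-36 + (4*(-3)*(-5))²)*554 = -680 + (-36 + 60²)*554 = -680 + (-36 + 3600)*554 = -680 + 3564*554 = -680 + 1974456 = 1973776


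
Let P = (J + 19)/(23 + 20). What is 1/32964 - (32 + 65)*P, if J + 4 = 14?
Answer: -92727689/1417452 ≈ -65.419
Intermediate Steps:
J = 10 (J = -4 + 14 = 10)
P = 29/43 (P = (10 + 19)/(23 + 20) = 29/43 ≈ 0.67442)
1/32964 - (32 + 65)*P = 1/32964 - (32 + 65)*29/43 = 1/32964 - 97*29/43 = 1/32964 - 1*2813/43 = 1/32964 - 2813/43 = -92727689/1417452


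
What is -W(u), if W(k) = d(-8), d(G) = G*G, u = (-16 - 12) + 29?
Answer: -64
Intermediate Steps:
u = 1 (u = -28 + 29 = 1)
d(G) = G²
W(k) = 64 (W(k) = (-8)² = 64)
-W(u) = -1*64 = -64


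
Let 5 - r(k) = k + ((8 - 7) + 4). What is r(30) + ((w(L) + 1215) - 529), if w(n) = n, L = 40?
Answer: 696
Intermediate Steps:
r(k) = -k (r(k) = 5 - (k + ((8 - 7) + 4)) = 5 - (k + (1 + 4)) = 5 - (k + 5) = 5 - (5 + k) = 5 + (-5 - k) = -k)
r(30) + ((w(L) + 1215) - 529) = -1*30 + ((40 + 1215) - 529) = -30 + (1255 - 529) = -30 + 726 = 696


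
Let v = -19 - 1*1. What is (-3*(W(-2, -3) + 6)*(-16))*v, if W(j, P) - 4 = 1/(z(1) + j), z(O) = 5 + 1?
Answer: -9840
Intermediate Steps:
v = -20 (v = -19 - 1 = -20)
z(O) = 6
W(j, P) = 4 + 1/(6 + j)
(-3*(W(-2, -3) + 6)*(-16))*v = (-3*((25 + 4*(-2))/(6 - 2) + 6)*(-16))*(-20) = (-3*((25 - 8)/4 + 6)*(-16))*(-20) = (-3*((¼)*17 + 6)*(-16))*(-20) = (-3*(17/4 + 6)*(-16))*(-20) = (-3*41/4*(-16))*(-20) = -123/4*(-16)*(-20) = 492*(-20) = -9840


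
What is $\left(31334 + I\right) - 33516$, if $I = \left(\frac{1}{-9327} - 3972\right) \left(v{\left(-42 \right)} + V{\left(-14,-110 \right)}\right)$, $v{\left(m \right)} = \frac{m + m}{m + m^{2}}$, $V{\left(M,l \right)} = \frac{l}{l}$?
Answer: $- \frac{759746343}{127469} \approx -5960.2$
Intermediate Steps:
$V{\left(M,l \right)} = 1$
$v{\left(m \right)} = \frac{2 m}{m + m^{2}}$
$I = - \frac{481608985}{127469}$ ($I = \left(\frac{1}{-9327} - 3972\right) \left(\frac{2}{1 - 42} + 1\right) = \left(- \frac{1}{9327} - 3972\right) \left(\frac{2}{-41} + 1\right) = - \frac{37046845 \left(2 \left(- \frac{1}{41}\right) + 1\right)}{9327} = - \frac{37046845 \left(- \frac{2}{41} + 1\right)}{9327} = \left(- \frac{37046845}{9327}\right) \frac{39}{41} = - \frac{481608985}{127469} \approx -3778.2$)
$\left(31334 + I\right) - 33516 = \left(31334 - \frac{481608985}{127469}\right) - 33516 = \frac{3512504661}{127469} - 33516 = - \frac{759746343}{127469}$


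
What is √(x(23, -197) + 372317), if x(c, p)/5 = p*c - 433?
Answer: √347497 ≈ 589.49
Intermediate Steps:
x(c, p) = -2165 + 5*c*p (x(c, p) = 5*(p*c - 433) = 5*(c*p - 433) = 5*(-433 + c*p) = -2165 + 5*c*p)
√(x(23, -197) + 372317) = √((-2165 + 5*23*(-197)) + 372317) = √((-2165 - 22655) + 372317) = √(-24820 + 372317) = √347497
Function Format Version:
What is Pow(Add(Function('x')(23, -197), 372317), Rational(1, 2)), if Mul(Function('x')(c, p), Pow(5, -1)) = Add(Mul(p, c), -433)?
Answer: Pow(347497, Rational(1, 2)) ≈ 589.49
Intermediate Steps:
Function('x')(c, p) = Add(-2165, Mul(5, c, p)) (Function('x')(c, p) = Mul(5, Add(Mul(p, c), -433)) = Mul(5, Add(Mul(c, p), -433)) = Mul(5, Add(-433, Mul(c, p))) = Add(-2165, Mul(5, c, p)))
Pow(Add(Function('x')(23, -197), 372317), Rational(1, 2)) = Pow(Add(Add(-2165, Mul(5, 23, -197)), 372317), Rational(1, 2)) = Pow(Add(Add(-2165, -22655), 372317), Rational(1, 2)) = Pow(Add(-24820, 372317), Rational(1, 2)) = Pow(347497, Rational(1, 2))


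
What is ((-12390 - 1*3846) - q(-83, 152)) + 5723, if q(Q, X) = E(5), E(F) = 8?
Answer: -10521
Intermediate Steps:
q(Q, X) = 8
((-12390 - 1*3846) - q(-83, 152)) + 5723 = ((-12390 - 1*3846) - 1*8) + 5723 = ((-12390 - 3846) - 8) + 5723 = (-16236 - 8) + 5723 = -16244 + 5723 = -10521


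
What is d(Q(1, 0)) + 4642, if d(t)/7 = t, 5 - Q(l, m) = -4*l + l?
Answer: 4698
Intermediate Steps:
Q(l, m) = 5 + 3*l (Q(l, m) = 5 - (-4*l + l) = 5 - (-3)*l = 5 + 3*l)
d(t) = 7*t
d(Q(1, 0)) + 4642 = 7*(5 + 3*1) + 4642 = 7*(5 + 3) + 4642 = 7*8 + 4642 = 56 + 4642 = 4698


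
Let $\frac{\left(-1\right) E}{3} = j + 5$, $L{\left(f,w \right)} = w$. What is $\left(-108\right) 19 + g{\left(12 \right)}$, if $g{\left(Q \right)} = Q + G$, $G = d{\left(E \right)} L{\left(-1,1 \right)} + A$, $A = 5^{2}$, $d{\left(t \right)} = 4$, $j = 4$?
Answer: $-2011$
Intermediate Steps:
$E = -27$ ($E = - 3 \left(4 + 5\right) = \left(-3\right) 9 = -27$)
$A = 25$
$G = 29$ ($G = 4 \cdot 1 + 25 = 4 + 25 = 29$)
$g{\left(Q \right)} = 29 + Q$ ($g{\left(Q \right)} = Q + 29 = 29 + Q$)
$\left(-108\right) 19 + g{\left(12 \right)} = \left(-108\right) 19 + \left(29 + 12\right) = -2052 + 41 = -2011$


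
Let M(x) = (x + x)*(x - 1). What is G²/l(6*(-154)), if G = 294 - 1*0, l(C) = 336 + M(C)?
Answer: 1029/20354 ≈ 0.050555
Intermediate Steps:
M(x) = 2*x*(-1 + x) (M(x) = (2*x)*(-1 + x) = 2*x*(-1 + x))
l(C) = 336 + 2*C*(-1 + C)
G = 294 (G = 294 + 0 = 294)
G²/l(6*(-154)) = 294²/(336 + 2*(6*(-154))*(-1 + 6*(-154))) = 86436/(336 + 2*(-924)*(-1 - 924)) = 86436/(336 + 2*(-924)*(-925)) = 86436/(336 + 1709400) = 86436/1709736 = 86436*(1/1709736) = 1029/20354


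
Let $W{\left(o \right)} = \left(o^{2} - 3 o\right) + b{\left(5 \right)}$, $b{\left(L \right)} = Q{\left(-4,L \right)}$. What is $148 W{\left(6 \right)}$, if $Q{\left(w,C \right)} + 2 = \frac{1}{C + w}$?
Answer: $2516$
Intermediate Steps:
$Q{\left(w,C \right)} = -2 + \frac{1}{C + w}$
$b{\left(L \right)} = \frac{9 - 2 L}{-4 + L}$ ($b{\left(L \right)} = \frac{1 - 2 L - -8}{L - 4} = \frac{1 - 2 L + 8}{-4 + L} = \frac{9 - 2 L}{-4 + L}$)
$W{\left(o \right)} = -1 + o^{2} - 3 o$ ($W{\left(o \right)} = \left(o^{2} - 3 o\right) + \frac{9 - 10}{-4 + 5} = \left(o^{2} - 3 o\right) + \frac{9 - 10}{1} = \left(o^{2} - 3 o\right) + 1 \left(-1\right) = \left(o^{2} - 3 o\right) - 1 = -1 + o^{2} - 3 o$)
$148 W{\left(6 \right)} = 148 \left(-1 + 6^{2} - 18\right) = 148 \left(-1 + 36 - 18\right) = 148 \cdot 17 = 2516$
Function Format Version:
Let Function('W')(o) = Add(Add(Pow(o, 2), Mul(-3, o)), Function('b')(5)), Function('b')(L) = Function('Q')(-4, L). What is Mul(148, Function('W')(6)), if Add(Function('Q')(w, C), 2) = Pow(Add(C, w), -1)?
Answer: 2516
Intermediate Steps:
Function('Q')(w, C) = Add(-2, Pow(Add(C, w), -1))
Function('b')(L) = Mul(Pow(Add(-4, L), -1), Add(9, Mul(-2, L))) (Function('b')(L) = Mul(Pow(Add(L, -4), -1), Add(1, Mul(-2, L), Mul(-2, -4))) = Mul(Pow(Add(-4, L), -1), Add(1, Mul(-2, L), 8)) = Mul(Pow(Add(-4, L), -1), Add(9, Mul(-2, L))))
Function('W')(o) = Add(-1, Pow(o, 2), Mul(-3, o)) (Function('W')(o) = Add(Add(Pow(o, 2), Mul(-3, o)), Mul(Pow(Add(-4, 5), -1), Add(9, Mul(-2, 5)))) = Add(Add(Pow(o, 2), Mul(-3, o)), Mul(Pow(1, -1), Add(9, -10))) = Add(Add(Pow(o, 2), Mul(-3, o)), Mul(1, -1)) = Add(Add(Pow(o, 2), Mul(-3, o)), -1) = Add(-1, Pow(o, 2), Mul(-3, o)))
Mul(148, Function('W')(6)) = Mul(148, Add(-1, Pow(6, 2), Mul(-3, 6))) = Mul(148, Add(-1, 36, -18)) = Mul(148, 17) = 2516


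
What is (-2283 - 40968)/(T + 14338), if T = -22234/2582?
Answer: -55837041/18499241 ≈ -3.0183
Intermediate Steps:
T = -11117/1291 (T = -22234*1/2582 = -11117/1291 ≈ -8.6112)
(-2283 - 40968)/(T + 14338) = (-2283 - 40968)/(-11117/1291 + 14338) = -43251/18499241/1291 = -43251*1291/18499241 = -55837041/18499241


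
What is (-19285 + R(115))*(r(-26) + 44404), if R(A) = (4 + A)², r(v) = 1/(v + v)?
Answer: -2957837967/13 ≈ -2.2753e+8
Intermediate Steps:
r(v) = 1/(2*v)
(-19285 + R(115))*(r(-26) + 44404) = (-19285 + (4 + 115)²)*((½)/(-26) + 44404) = (-19285 + 119²)*((½)*(-1/26) + 44404) = (-19285 + 14161)*(-1/52 + 44404) = -5124*2309007/52 = -2957837967/13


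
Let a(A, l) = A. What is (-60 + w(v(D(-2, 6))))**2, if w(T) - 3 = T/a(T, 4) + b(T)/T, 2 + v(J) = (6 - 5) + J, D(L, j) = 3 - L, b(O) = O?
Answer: 3025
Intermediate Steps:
v(J) = -1 + J (v(J) = -2 + ((6 - 5) + J) = -2 + (1 + J) = -1 + J)
w(T) = 5 (w(T) = 3 + (T/T + T/T) = 3 + (1 + 1) = 3 + 2 = 5)
(-60 + w(v(D(-2, 6))))**2 = (-60 + 5)**2 = (-55)**2 = 3025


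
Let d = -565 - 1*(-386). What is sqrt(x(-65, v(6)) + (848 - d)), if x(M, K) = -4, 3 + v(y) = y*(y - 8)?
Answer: sqrt(1023) ≈ 31.984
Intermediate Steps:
v(y) = -3 + y*(-8 + y) (v(y) = -3 + y*(y - 8) = -3 + y*(-8 + y))
d = -179 (d = -565 + 386 = -179)
sqrt(x(-65, v(6)) + (848 - d)) = sqrt(-4 + (848 - 1*(-179))) = sqrt(-4 + (848 + 179)) = sqrt(-4 + 1027) = sqrt(1023)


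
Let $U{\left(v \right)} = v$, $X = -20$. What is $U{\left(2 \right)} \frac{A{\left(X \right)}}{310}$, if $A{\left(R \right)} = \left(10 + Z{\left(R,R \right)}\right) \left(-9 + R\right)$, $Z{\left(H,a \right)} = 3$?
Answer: $- \frac{377}{155} \approx -2.4323$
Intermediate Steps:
$A{\left(R \right)} = -117 + 13 R$ ($A{\left(R \right)} = \left(10 + 3\right) \left(-9 + R\right) = 13 \left(-9 + R\right) = -117 + 13 R$)
$U{\left(2 \right)} \frac{A{\left(X \right)}}{310} = 2 \frac{-117 + 13 \left(-20\right)}{310} = 2 \left(-117 - 260\right) \frac{1}{310} = 2 \left(\left(-377\right) \frac{1}{310}\right) = 2 \left(- \frac{377}{310}\right) = - \frac{377}{155}$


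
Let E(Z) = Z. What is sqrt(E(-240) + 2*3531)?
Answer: 3*sqrt(758) ≈ 82.595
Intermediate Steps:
sqrt(E(-240) + 2*3531) = sqrt(-240 + 2*3531) = sqrt(-240 + 7062) = sqrt(6822) = 3*sqrt(758)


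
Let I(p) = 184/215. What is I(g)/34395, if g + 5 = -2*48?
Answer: 184/7394925 ≈ 2.4882e-5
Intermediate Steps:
g = -101 (g = -5 - 2*48 = -5 - 96 = -101)
I(p) = 184/215 (I(p) = 184*(1/215) = 184/215)
I(g)/34395 = (184/215)/34395 = (184/215)*(1/34395) = 184/7394925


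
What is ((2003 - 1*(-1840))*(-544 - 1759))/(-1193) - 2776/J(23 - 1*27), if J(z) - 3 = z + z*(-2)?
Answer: 58641235/8351 ≈ 7022.1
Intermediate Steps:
J(z) = 3 - z (J(z) = 3 + (z + z*(-2)) = 3 + (z - 2*z) = 3 - z)
((2003 - 1*(-1840))*(-544 - 1759))/(-1193) - 2776/J(23 - 1*27) = ((2003 - 1*(-1840))*(-544 - 1759))/(-1193) - 2776/(3 - (23 - 1*27)) = ((2003 + 1840)*(-2303))*(-1/1193) - 2776/(3 - (23 - 27)) = (3843*(-2303))*(-1/1193) - 2776/(3 - 1*(-4)) = -8850429*(-1/1193) - 2776/(3 + 4) = 8850429/1193 - 2776/7 = 58641235/8351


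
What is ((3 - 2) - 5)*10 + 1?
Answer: -39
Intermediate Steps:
((3 - 2) - 5)*10 + 1 = (1 - 5)*10 + 1 = -4*10 + 1 = -40 + 1 = -39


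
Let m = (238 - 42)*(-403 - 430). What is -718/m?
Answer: 359/81634 ≈ 0.0043977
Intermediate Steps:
m = -163268 (m = 196*(-833) = -163268)
-718/m = -718/(-163268) = -718*(-1/163268) = 359/81634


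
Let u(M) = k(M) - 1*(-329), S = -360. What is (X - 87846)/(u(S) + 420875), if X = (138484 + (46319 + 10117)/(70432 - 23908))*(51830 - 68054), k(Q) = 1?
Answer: -8711122521246/1633011785 ≈ -5334.4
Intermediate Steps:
u(M) = 330 (u(M) = 1 - 1*(-329) = 1 + 329 = 330)
X = -8710781942304/3877 (X = (138484 + 56436/46524)*(-16224) = (138484 + 56436*(1/46524))*(-16224) = (138484 + 4703/3877)*(-16224) = (536907171/3877)*(-16224) = -8710781942304/3877 ≈ -2.2468e+9)
(X - 87846)/(u(S) + 420875) = (-8710781942304/3877 - 87846)/(330 + 420875) = -8711122521246/3877/421205 = -8711122521246/3877*1/421205 = -8711122521246/1633011785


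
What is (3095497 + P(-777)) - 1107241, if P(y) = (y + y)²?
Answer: 4403172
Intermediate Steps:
P(y) = 4*y² (P(y) = (2*y)² = 4*y²)
(3095497 + P(-777)) - 1107241 = (3095497 + 4*(-777)²) - 1107241 = (3095497 + 4*603729) - 1107241 = (3095497 + 2414916) - 1107241 = 5510413 - 1107241 = 4403172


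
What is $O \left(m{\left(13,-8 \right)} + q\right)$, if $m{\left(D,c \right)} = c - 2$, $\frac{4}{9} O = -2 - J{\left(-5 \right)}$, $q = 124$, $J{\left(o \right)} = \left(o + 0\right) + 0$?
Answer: $\frac{1539}{2} \approx 769.5$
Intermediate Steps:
$J{\left(o \right)} = o$ ($J{\left(o \right)} = o + 0 = o$)
$O = \frac{27}{4}$ ($O = \frac{9 \left(-2 - -5\right)}{4} = \frac{9 \left(-2 + 5\right)}{4} = \frac{9}{4} \cdot 3 = \frac{27}{4} \approx 6.75$)
$m{\left(D,c \right)} = -2 + c$ ($m{\left(D,c \right)} = c - 2 = -2 + c$)
$O \left(m{\left(13,-8 \right)} + q\right) = \frac{27 \left(\left(-2 - 8\right) + 124\right)}{4} = \frac{27 \left(-10 + 124\right)}{4} = \frac{27}{4} \cdot 114 = \frac{1539}{2}$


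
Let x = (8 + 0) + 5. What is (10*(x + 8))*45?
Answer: 9450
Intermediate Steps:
x = 13 (x = 8 + 5 = 13)
(10*(x + 8))*45 = (10*(13 + 8))*45 = (10*21)*45 = 210*45 = 9450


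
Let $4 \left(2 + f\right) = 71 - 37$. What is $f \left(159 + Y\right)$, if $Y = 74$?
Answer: $\frac{3029}{2} \approx 1514.5$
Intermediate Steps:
$f = \frac{13}{2}$ ($f = -2 + \frac{71 - 37}{4} = -2 + \frac{1}{4} \cdot 34 = -2 + \frac{17}{2} = \frac{13}{2} \approx 6.5$)
$f \left(159 + Y\right) = \frac{13 \left(159 + 74\right)}{2} = \frac{13}{2} \cdot 233 = \frac{3029}{2}$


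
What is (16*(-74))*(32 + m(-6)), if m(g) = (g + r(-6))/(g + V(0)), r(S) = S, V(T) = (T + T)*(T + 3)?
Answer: -40256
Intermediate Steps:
V(T) = 2*T*(3 + T) (V(T) = (2*T)*(3 + T) = 2*T*(3 + T))
m(g) = (-6 + g)/g (m(g) = (g - 6)/(g + 2*0*(3 + 0)) = (-6 + g)/(g + 2*0*3) = (-6 + g)/(g + 0) = (-6 + g)/g)
(16*(-74))*(32 + m(-6)) = (16*(-74))*(32 + (-6 - 6)/(-6)) = -1184*(32 - 1/6*(-12)) = -1184*(32 + 2) = -1184*34 = -40256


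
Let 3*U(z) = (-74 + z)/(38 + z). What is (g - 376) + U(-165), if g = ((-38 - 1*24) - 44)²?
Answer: 4137899/381 ≈ 10861.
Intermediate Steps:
g = 11236 (g = ((-38 - 24) - 44)² = (-62 - 44)² = (-106)² = 11236)
U(z) = (-74 + z)/(3*(38 + z)) (U(z) = ((-74 + z)/(38 + z))/3 = (-74 + z)/(3*(38 + z)))
(g - 376) + U(-165) = (11236 - 376) + (-74 - 165)/(3*(38 - 165)) = 10860 + (⅓)*(-239)/(-127) = 10860 + (⅓)*(-1/127)*(-239) = 10860 + 239/381 = 4137899/381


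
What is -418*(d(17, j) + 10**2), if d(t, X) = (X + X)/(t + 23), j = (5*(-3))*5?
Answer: -80465/2 ≈ -40233.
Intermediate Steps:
j = -75 (j = -15*5 = -75)
d(t, X) = 2*X/(23 + t) (d(t, X) = (2*X)/(23 + t) = 2*X/(23 + t))
-418*(d(17, j) + 10**2) = -418*(2*(-75)/(23 + 17) + 10**2) = -418*(2*(-75)/40 + 100) = -418*(2*(-75)*(1/40) + 100) = -418*(-15/4 + 100) = -418*385/4 = -80465/2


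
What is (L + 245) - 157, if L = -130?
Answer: -42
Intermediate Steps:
(L + 245) - 157 = (-130 + 245) - 157 = 115 - 157 = -42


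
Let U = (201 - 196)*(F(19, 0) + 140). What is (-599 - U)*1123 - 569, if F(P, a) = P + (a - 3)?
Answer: -1549186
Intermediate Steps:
F(P, a) = -3 + P + a (F(P, a) = P + (-3 + a) = -3 + P + a)
U = 780 (U = (201 - 196)*((-3 + 19 + 0) + 140) = 5*(16 + 140) = 5*156 = 780)
(-599 - U)*1123 - 569 = (-599 - 1*780)*1123 - 569 = (-599 - 780)*1123 - 569 = -1379*1123 - 569 = -1548617 - 569 = -1549186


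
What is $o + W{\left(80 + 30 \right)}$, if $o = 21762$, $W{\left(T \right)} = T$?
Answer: $21872$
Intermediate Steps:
$o + W{\left(80 + 30 \right)} = 21762 + \left(80 + 30\right) = 21762 + 110 = 21872$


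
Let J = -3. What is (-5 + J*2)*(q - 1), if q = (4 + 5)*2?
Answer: -187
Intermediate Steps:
q = 18 (q = 9*2 = 18)
(-5 + J*2)*(q - 1) = (-5 - 3*2)*(18 - 1) = (-5 - 6)*17 = -11*17 = -187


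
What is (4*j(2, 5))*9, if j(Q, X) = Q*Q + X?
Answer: 324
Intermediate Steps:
j(Q, X) = X + Q**2 (j(Q, X) = Q**2 + X = X + Q**2)
(4*j(2, 5))*9 = (4*(5 + 2**2))*9 = (4*(5 + 4))*9 = (4*9)*9 = 36*9 = 324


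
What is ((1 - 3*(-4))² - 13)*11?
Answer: 1716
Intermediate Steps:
((1 - 3*(-4))² - 13)*11 = ((1 + 12)² - 13)*11 = (13² - 13)*11 = (169 - 13)*11 = 156*11 = 1716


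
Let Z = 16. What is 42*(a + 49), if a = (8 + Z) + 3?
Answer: 3192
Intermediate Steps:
a = 27 (a = (8 + 16) + 3 = 24 + 3 = 27)
42*(a + 49) = 42*(27 + 49) = 42*76 = 3192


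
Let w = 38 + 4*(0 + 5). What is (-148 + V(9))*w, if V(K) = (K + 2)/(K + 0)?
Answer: -76618/9 ≈ -8513.1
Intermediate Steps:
w = 58 (w = 38 + 4*5 = 38 + 20 = 58)
V(K) = (2 + K)/K
(-148 + V(9))*w = (-148 + (2 + 9)/9)*58 = (-148 + (⅑)*11)*58 = (-148 + 11/9)*58 = -1321/9*58 = -76618/9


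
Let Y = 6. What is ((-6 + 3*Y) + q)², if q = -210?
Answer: 39204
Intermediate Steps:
((-6 + 3*Y) + q)² = ((-6 + 3*6) - 210)² = ((-6 + 18) - 210)² = (12 - 210)² = (-198)² = 39204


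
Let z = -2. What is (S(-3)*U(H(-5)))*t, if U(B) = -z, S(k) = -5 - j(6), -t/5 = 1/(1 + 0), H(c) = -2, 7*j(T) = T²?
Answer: 710/7 ≈ 101.43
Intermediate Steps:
j(T) = T²/7
t = -5 (t = -5/(1 + 0) = -5/1 = -5*1 = -5)
S(k) = -71/7 (S(k) = -5 - 6²/7 = -5 - 36/7 = -71/7)
U(B) = 2 (U(B) = -1*(-2) = 2)
(S(-3)*U(H(-5)))*t = -71/7*2*(-5) = -142/7*(-5) = 710/7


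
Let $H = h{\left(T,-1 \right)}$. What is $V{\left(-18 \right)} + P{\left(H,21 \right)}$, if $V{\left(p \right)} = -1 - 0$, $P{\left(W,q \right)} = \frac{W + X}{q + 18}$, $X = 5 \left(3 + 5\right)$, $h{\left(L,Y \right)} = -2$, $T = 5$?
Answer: $- \frac{1}{39} \approx -0.025641$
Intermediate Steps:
$X = 40$ ($X = 5 \cdot 8 = 40$)
$H = -2$
$P{\left(W,q \right)} = \frac{40 + W}{18 + q}$ ($P{\left(W,q \right)} = \frac{W + 40}{q + 18} = \frac{40 + W}{18 + q}$)
$V{\left(p \right)} = -1$ ($V{\left(p \right)} = -1 + 0 = -1$)
$V{\left(-18 \right)} + P{\left(H,21 \right)} = -1 + \frac{40 - 2}{18 + 21} = -1 + \frac{1}{39} \cdot 38 = -1 + \frac{38}{39} = - \frac{1}{39}$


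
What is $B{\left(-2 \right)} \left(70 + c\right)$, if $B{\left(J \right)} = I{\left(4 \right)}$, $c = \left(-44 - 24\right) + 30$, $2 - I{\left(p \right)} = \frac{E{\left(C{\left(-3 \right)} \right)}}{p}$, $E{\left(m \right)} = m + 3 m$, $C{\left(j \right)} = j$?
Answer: $160$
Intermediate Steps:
$E{\left(m \right)} = 4 m$
$I{\left(p \right)} = 2 + \frac{12}{p}$ ($I{\left(p \right)} = 2 - \frac{4 \left(-3\right)}{p} = 2 - - \frac{12}{p} = 2 + \frac{12}{p}$)
$c = -38$ ($c = \left(-44 - 24\right) + 30 = -68 + 30 = -38$)
$B{\left(J \right)} = 5$ ($B{\left(J \right)} = 2 + \frac{12}{4} = 2 + 12 \cdot \frac{1}{4} = 2 + 3 = 5$)
$B{\left(-2 \right)} \left(70 + c\right) = 5 \left(70 - 38\right) = 5 \cdot 32 = 160$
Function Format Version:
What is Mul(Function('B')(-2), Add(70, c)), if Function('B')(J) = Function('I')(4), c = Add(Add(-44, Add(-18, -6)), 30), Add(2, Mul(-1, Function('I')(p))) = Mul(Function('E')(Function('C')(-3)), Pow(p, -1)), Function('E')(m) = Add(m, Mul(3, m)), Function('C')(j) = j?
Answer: 160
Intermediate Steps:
Function('E')(m) = Mul(4, m)
Function('I')(p) = Add(2, Mul(12, Pow(p, -1))) (Function('I')(p) = Add(2, Mul(-1, Mul(Mul(4, -3), Pow(p, -1)))) = Add(2, Mul(-1, Mul(-12, Pow(p, -1)))) = Add(2, Mul(12, Pow(p, -1))))
c = -38 (c = Add(Add(-44, -24), 30) = Add(-68, 30) = -38)
Function('B')(J) = 5 (Function('B')(J) = Add(2, Mul(12, Pow(4, -1))) = Add(2, Mul(12, Rational(1, 4))) = Add(2, 3) = 5)
Mul(Function('B')(-2), Add(70, c)) = Mul(5, Add(70, -38)) = Mul(5, 32) = 160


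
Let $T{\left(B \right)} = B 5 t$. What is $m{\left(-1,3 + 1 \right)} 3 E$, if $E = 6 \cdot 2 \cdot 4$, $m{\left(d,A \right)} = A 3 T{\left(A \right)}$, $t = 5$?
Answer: $172800$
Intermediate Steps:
$T{\left(B \right)} = 25 B$ ($T{\left(B \right)} = B 5 \cdot 5 = 5 B 5 = 25 B$)
$m{\left(d,A \right)} = 75 A^{2}$ ($m{\left(d,A \right)} = A 3 \cdot 25 A = 3 A 25 A = 75 A^{2}$)
$E = 48$ ($E = 12 \cdot 4 = 48$)
$m{\left(-1,3 + 1 \right)} 3 E = 75 \left(3 + 1\right)^{2} \cdot 3 \cdot 48 = 75 \cdot 4^{2} \cdot 3 \cdot 48 = 75 \cdot 16 \cdot 3 \cdot 48 = 1200 \cdot 3 \cdot 48 = 3600 \cdot 48 = 172800$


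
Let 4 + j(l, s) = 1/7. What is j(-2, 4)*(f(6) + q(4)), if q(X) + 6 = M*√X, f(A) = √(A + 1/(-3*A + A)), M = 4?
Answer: -54/7 - 9*√213/14 ≈ -17.096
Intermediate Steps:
j(l, s) = -27/7 (j(l, s) = -4 + 1/7 = -4 + ⅐ = -27/7)
f(A) = √(A - 1/(2*A)) (f(A) = √(A + 1/(-2*A)) = √(A - 1/(2*A)))
q(X) = -6 + 4*√X
j(-2, 4)*(f(6) + q(4)) = -27*(√(-2/6 + 4*6)/2 + (-6 + 4*√4))/7 = -27*(√(-2*⅙ + 24)/2 + (-6 + 4*2))/7 = -27*(√(-⅓ + 24)/2 + (-6 + 8))/7 = -27*(√(71/3)/2 + 2)/7 = -27*((√213/3)/2 + 2)/7 = -27*(√213/6 + 2)/7 = -27*(2 + √213/6)/7 = -54/7 - 9*√213/14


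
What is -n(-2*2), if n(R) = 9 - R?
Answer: -13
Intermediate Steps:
-n(-2*2) = -(9 - (-2)*2) = -(9 - 1*(-4)) = -(9 + 4) = -1*13 = -13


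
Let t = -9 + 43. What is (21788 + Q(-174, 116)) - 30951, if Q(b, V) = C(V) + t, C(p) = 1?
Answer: -9128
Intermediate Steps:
t = 34
Q(b, V) = 35 (Q(b, V) = 1 + 34 = 35)
(21788 + Q(-174, 116)) - 30951 = (21788 + 35) - 30951 = 21823 - 30951 = -9128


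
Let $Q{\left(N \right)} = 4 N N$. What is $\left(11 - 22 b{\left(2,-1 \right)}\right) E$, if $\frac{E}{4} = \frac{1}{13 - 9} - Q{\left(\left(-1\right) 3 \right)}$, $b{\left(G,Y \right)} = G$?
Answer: $4719$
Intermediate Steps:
$Q{\left(N \right)} = 4 N^{2}$
$E = -143$ ($E = 4 \left(\frac{1}{13 - 9} - 4 \left(\left(-1\right) 3\right)^{2}\right) = 4 \left(\frac{1}{4} - 4 \left(-3\right)^{2}\right) = 4 \left(\frac{1}{4} - 4 \cdot 9\right) = 4 \left(\frac{1}{4} - 36\right) = 4 \left(- \frac{143}{4}\right) = -143$)
$\left(11 - 22 b{\left(2,-1 \right)}\right) E = \left(11 - 44\right) \left(-143\right) = \left(-33\right) \left(-143\right) = 4719$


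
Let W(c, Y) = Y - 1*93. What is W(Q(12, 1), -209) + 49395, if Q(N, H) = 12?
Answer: 49093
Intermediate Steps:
W(c, Y) = -93 + Y (W(c, Y) = Y - 93 = -93 + Y)
W(Q(12, 1), -209) + 49395 = (-93 - 209) + 49395 = -302 + 49395 = 49093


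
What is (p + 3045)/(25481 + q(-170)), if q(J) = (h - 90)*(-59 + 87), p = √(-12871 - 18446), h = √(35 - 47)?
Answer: 69916245/527216929 + 168*√10439/527216929 - 170520*I*√3/527216929 + 22961*I*√31317/527216929 ≈ 0.13265 + 0.0071469*I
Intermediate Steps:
h = 2*I*√3 (h = √(-12) = 2*I*√3 ≈ 3.4641*I)
p = I*√31317 (p = √(-31317) = I*√31317 ≈ 176.97*I)
q(J) = -2520 + 56*I*√3 (q(J) = (2*I*√3 - 90)*(-59 + 87) = (-90 + 2*I*√3)*28 = -2520 + 56*I*√3)
(p + 3045)/(25481 + q(-170)) = (I*√31317 + 3045)/(25481 + (-2520 + 56*I*√3)) = (3045 + I*√31317)/(22961 + 56*I*√3)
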